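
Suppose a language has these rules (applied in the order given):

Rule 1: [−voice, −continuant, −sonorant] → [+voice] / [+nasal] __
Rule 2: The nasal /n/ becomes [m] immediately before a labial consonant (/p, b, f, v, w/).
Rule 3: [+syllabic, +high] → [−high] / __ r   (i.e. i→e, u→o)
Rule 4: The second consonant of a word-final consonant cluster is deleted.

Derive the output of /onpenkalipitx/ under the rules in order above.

ombengalipit

Rule 1 (post-nasal voicing): /p/ is a voiceless stop immediately after the nasal /n/, so it voices to [b]. /k/ is a voiceless stop immediately after the nasal /n/, so it voices to [g]. /onpenkalipitx/ → onbengalipitx.
Rule 2 (nasal place assimilation): /n/ precedes the labial consonant /b/, so it assimilates in place to [m]. /onbengalipitx/ → ombengalipitx.
Rule 3 (pre-rhotic lowering): no segment meets the environment; /ombengalipitx/ is unchanged.
Rule 4 (final cluster simplification): /x/ is the second consonant of a word-final cluster /tx/, so it deletes. /ombengalipitx/ → ombengalipit.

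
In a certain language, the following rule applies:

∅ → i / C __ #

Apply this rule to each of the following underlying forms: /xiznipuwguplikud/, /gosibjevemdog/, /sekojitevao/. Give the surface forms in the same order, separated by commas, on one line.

xiznipuwguplikudi, gosibjevemdogi, sekojitevao

/xiznipuwguplikud/: the form ends in the consonant /d/, so [i] is inserted word-finally. → [xiznipuwguplikudi].
/gosibjevemdog/: the form ends in the consonant /g/, so [i] is inserted word-finally. → [gosibjevemdogi].
/sekojitevao/: the rule's environment is not met; surfaces unchanged as [sekojitevao].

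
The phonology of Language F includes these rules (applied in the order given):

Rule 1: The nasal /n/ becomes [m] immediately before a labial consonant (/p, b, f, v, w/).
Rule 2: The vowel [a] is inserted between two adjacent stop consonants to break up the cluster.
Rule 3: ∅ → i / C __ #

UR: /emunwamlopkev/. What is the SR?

Rule 1 (nasal place assimilation): /n/ precedes the labial consonant /w/, so it assimilates in place to [m]. /emunwamlopkev/ → emumwamlopkev.
Rule 2 (stop-cluster a-epenthesis): /p/ and /k/ form a stop–stop cluster, so [a] is inserted between them. /emumwamlopkev/ → emumwamlopakev.
Rule 3 (final i-epenthesis): the form ends in the consonant /v/, so [i] is inserted word-finally. /emumwamlopakev/ → emumwamlopakevi.

emumwamlopakevi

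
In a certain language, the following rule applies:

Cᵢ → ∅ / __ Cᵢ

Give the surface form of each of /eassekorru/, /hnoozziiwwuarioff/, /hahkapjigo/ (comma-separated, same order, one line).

easekoru, hnooziiwuariof, hahkapjigo

/eassekorru/: /ss/ is a geminate; the first /s/ deletes. /rr/ is a geminate; the first /r/ deletes. → [easekoru].
/hnoozziiwwuarioff/: /zz/ is a geminate; the first /z/ deletes. /ww/ is a geminate; the first /w/ deletes. /ff/ is a geminate; the first /f/ deletes. → [hnooziiwuariof].
/hahkapjigo/: the rule's environment is not met; surfaces unchanged as [hahkapjigo].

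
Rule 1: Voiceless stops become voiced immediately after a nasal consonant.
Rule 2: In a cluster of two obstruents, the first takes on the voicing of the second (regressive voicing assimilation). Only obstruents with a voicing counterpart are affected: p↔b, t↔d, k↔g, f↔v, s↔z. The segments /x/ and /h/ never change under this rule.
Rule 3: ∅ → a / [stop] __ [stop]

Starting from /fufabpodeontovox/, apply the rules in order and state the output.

Rule 1 (post-nasal voicing): /t/ is a voiceless stop immediately after the nasal /n/, so it voices to [d]. /fufabpodeontovox/ → fufabpodeondovox.
Rule 2 (regressive voicing assimilation): /b/ precedes the voiceless obstruent /p/, so it devoices to [p] by assimilation. /fufabpodeondovox/ → fufappodeondovox.
Rule 3 (stop-cluster a-epenthesis): /p/ and /p/ form a stop–stop cluster, so [a] is inserted between them. /fufappodeondovox/ → fufapapodeondovox.

fufapapodeondovox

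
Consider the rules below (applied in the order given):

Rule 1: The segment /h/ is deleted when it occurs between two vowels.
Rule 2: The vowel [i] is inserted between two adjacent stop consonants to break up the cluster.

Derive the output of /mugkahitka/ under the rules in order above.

mugikaitika

Rule 1 (intervocalic h-deletion): /h/ occurs between vowels /a/ and /i/, so it deletes. /mugkahitka/ → mugkaitka.
Rule 2 (stop-cluster i-epenthesis): /g/ and /k/ form a stop–stop cluster, so [i] is inserted between them. /t/ and /k/ form a stop–stop cluster, so [i] is inserted between them. /mugkaitka/ → mugikaitika.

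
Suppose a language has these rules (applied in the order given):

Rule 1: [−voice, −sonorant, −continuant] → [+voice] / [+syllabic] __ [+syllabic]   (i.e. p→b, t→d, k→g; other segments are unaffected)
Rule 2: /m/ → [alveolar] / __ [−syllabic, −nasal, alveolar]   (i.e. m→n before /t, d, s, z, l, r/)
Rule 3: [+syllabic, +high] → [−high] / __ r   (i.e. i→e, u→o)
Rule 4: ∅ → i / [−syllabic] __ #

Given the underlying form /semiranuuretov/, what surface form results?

semeranuoredovi

Rule 1 (intervocalic voicing): /t/ is a voiceless stop between vowels /e/ and /o/, so it voices to [d]. /semiranuuretov/ → semiranuuredov.
Rule 2 (nasal place assimilation): no segment meets the environment; /semiranuuredov/ is unchanged.
Rule 3 (pre-rhotic lowering): /i/ is a high vowel immediately before /r/, so it lowers to [e]. /u/ is a high vowel immediately before /r/, so it lowers to [o]. /semiranuuredov/ → semeranuoredov.
Rule 4 (final i-epenthesis): the form ends in the consonant /v/, so [i] is inserted word-finally. /semeranuoredov/ → semeranuoredovi.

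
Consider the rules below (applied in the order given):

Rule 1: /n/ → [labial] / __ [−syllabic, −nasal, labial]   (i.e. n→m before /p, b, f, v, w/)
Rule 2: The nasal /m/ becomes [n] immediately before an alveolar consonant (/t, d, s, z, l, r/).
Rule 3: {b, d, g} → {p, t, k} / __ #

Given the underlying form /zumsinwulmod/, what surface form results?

zunsimwulmot

Rule 1 (nasal place assimilation): /n/ precedes the labial consonant /w/, so it assimilates in place to [m]. /zumsinwulmod/ → zumsimwulmod.
Rule 2 (nasal place assimilation): /m/ precedes the alveolar consonant /s/, so it assimilates in place to [n]. /zumsimwulmod/ → zunsimwulmod.
Rule 3 (final devoicing): /d/ is a voiced stop in word-final position, so it devoices to [t]. /zunsimwulmod/ → zunsimwulmot.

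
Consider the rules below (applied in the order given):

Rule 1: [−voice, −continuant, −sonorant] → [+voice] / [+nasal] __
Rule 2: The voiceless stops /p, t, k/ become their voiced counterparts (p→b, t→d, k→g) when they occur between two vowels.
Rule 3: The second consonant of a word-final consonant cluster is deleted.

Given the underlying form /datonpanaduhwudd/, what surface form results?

Rule 1 (post-nasal voicing): /p/ is a voiceless stop immediately after the nasal /n/, so it voices to [b]. /datonpanaduhwudd/ → datonbanaduhwudd.
Rule 2 (intervocalic voicing): /t/ is a voiceless stop between vowels /a/ and /o/, so it voices to [d]. /datonbanaduhwudd/ → dadonbanaduhwudd.
Rule 3 (final cluster simplification): /d/ is the second consonant of a word-final cluster /dd/, so it deletes. /dadonbanaduhwudd/ → dadonbanaduhwud.

dadonbanaduhwud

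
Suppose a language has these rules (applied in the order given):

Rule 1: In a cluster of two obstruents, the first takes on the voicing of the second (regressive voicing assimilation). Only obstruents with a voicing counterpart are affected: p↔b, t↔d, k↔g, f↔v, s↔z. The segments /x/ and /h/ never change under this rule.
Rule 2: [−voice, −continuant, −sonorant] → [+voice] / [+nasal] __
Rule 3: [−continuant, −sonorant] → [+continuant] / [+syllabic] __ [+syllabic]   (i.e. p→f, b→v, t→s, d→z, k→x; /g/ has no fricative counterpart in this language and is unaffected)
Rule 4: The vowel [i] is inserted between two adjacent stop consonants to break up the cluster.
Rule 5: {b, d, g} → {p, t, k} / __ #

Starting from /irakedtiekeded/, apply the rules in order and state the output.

iraxetitiexezet

Rule 1 (regressive voicing assimilation): /d/ precedes the voiceless obstruent /t/, so it devoices to [t] by assimilation. /irakedtiekeded/ → irakettiekeded.
Rule 2 (post-nasal voicing): no segment meets the environment; /irakettiekeded/ is unchanged.
Rule 3 (intervocalic spirantization): /k/ is a stop between vowels /a/ and /e/, so it spirantizes to the fricative [x]. /k/ is a stop between vowels /e/ and /e/, so it spirantizes to the fricative [x]. /d/ is a stop between vowels /e/ and /e/, so it spirantizes to the fricative [z]. /irakettiekeded/ → iraxettiexezed.
Rule 4 (stop-cluster i-epenthesis): /t/ and /t/ form a stop–stop cluster, so [i] is inserted between them. /iraxettiexezed/ → iraxetitiexezed.
Rule 5 (final devoicing): /d/ is a voiced stop in word-final position, so it devoices to [t]. /iraxetitiexezed/ → iraxetitiexezet.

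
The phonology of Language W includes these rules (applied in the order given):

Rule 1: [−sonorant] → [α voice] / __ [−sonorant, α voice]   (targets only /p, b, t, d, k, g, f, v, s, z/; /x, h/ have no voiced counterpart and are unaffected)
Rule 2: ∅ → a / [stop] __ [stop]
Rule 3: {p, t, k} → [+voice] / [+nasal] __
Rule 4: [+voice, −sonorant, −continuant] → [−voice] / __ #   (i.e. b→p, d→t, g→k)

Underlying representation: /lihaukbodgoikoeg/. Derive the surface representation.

Rule 1 (regressive voicing assimilation): /k/ precedes the voiced obstruent /b/, so it voices to [g] by assimilation. /lihaukbodgoikoeg/ → lihaugbodgoikoeg.
Rule 2 (stop-cluster a-epenthesis): /g/ and /b/ form a stop–stop cluster, so [a] is inserted between them. /d/ and /g/ form a stop–stop cluster, so [a] is inserted between them. /lihaugbodgoikoeg/ → lihaugabodagoikoeg.
Rule 3 (post-nasal voicing): no segment meets the environment; /lihaugabodagoikoeg/ is unchanged.
Rule 4 (final devoicing): /g/ is a voiced stop in word-final position, so it devoices to [k]. /lihaugabodagoikoeg/ → lihaugabodagoikoek.

lihaugabodagoikoek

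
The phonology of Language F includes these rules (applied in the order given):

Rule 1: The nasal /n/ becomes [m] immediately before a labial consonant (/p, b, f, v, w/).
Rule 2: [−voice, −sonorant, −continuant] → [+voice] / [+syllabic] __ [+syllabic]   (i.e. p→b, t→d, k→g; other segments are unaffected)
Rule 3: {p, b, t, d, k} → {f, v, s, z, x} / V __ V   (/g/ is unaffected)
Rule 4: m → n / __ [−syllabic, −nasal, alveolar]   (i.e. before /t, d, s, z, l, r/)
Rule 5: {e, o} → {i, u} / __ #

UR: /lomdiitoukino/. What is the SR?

Rule 1 (nasal place assimilation): no segment meets the environment; /lomdiitoukino/ is unchanged.
Rule 2 (intervocalic voicing): /t/ is a voiceless stop between vowels /i/ and /o/, so it voices to [d]. /k/ is a voiceless stop between vowels /u/ and /i/, so it voices to [g]. /lomdiitoukino/ → lomdiidougino.
Rule 3 (intervocalic spirantization): /d/ is a stop between vowels /i/ and /o/, so it spirantizes to the fricative [z]. /lomdiidougino/ → lomdiizougino.
Rule 4 (nasal place assimilation): /m/ precedes the alveolar consonant /d/, so it assimilates in place to [n]. /lomdiizougino/ → londiizougino.
Rule 5 (final vowel raising): /o/ is a mid vowel in word-final position, so it raises to [u]. /londiizougino/ → londiizouginu.

londiizouginu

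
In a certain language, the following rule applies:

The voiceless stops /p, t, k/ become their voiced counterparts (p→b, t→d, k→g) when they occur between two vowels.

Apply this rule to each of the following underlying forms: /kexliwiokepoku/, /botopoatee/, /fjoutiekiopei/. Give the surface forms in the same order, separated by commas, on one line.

/kexliwiokepoku/: /k/ is a voiceless stop between vowels /o/ and /e/, so it voices to [g]. /p/ is a voiceless stop between vowels /e/ and /o/, so it voices to [b]. /k/ is a voiceless stop between vowels /o/ and /u/, so it voices to [g]. → [kexliwiogebogu].
/botopoatee/: /t/ is a voiceless stop between vowels /o/ and /o/, so it voices to [d]. /p/ is a voiceless stop between vowels /o/ and /o/, so it voices to [b]. /t/ is a voiceless stop between vowels /a/ and /e/, so it voices to [d]. → [bodoboadee].
/fjoutiekiopei/: /t/ is a voiceless stop between vowels /u/ and /i/, so it voices to [d]. /k/ is a voiceless stop between vowels /e/ and /i/, so it voices to [g]. /p/ is a voiceless stop between vowels /o/ and /e/, so it voices to [b]. → [fjoudiegiobei].

kexliwiogebogu, bodoboadee, fjoudiegiobei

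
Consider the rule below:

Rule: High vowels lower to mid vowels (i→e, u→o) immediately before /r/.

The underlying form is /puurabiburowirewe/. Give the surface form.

puorabiborowerewe

Scanning /puurabiburowirewe/: /u/ at position 2 is not in the conditioning environment; /u/ is a high vowel immediately before /r/, so it lowers to [o]; /i/ at position 7 is not in the conditioning environment; /u/ is a high vowel immediately before /r/, so it lowers to [o]; /i/ is a high vowel immediately before /r/, so it lowers to [e].
Result: [puorabiborowerewe].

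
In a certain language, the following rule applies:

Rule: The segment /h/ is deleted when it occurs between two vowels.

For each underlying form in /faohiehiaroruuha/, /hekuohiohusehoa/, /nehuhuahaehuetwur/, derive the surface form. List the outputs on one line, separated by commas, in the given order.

/faohiehiaroruuha/: /h/ occurs between vowels /o/ and /i/, so it deletes. /h/ occurs between vowels /e/ and /i/, so it deletes. /h/ occurs between vowels /u/ and /a/, so it deletes. → [faoieiaroruua].
/hekuohiohusehoa/: /h/ occurs between vowels /o/ and /i/, so it deletes. /h/ occurs between vowels /o/ and /u/, so it deletes. /h/ occurs between vowels /e/ and /o/, so it deletes. → [hekuoiouseoa].
/nehuhuahaehuetwur/: /h/ occurs between vowels /e/ and /u/, so it deletes. /h/ occurs between vowels /u/ and /u/, so it deletes. /h/ occurs between vowels /a/ and /a/, so it deletes. /h/ occurs between vowels /e/ and /u/, so it deletes. → [neuuaaeuetwur].

faoieiaroruua, hekuoiouseoa, neuuaaeuetwur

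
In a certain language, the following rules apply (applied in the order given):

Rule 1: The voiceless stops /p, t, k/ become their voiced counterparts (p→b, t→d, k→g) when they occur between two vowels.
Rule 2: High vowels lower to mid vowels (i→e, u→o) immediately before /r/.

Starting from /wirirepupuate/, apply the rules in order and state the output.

wererebubuade

Rule 1 (intervocalic voicing): /p/ is a voiceless stop between vowels /e/ and /u/, so it voices to [b]. /p/ is a voiceless stop between vowels /u/ and /u/, so it voices to [b]. /t/ is a voiceless stop between vowels /a/ and /e/, so it voices to [d]. /wirirepupuate/ → wirirebubuade.
Rule 2 (pre-rhotic lowering): /i/ is a high vowel immediately before /r/, so it lowers to [e]. /i/ is a high vowel immediately before /r/, so it lowers to [e]. /wirirebubuade/ → wererebubuade.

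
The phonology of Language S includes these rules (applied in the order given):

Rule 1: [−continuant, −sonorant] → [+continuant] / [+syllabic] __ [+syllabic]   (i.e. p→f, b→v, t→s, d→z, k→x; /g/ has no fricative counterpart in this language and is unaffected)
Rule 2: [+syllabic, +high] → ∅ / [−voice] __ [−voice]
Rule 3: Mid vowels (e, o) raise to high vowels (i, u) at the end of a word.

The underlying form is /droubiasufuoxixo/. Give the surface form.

drouviasfuoxxu

Rule 1 (intervocalic spirantization): /b/ is a stop between vowels /u/ and /i/, so it spirantizes to the fricative [v]. /droubiasufuoxixo/ → drouviasufuoxixo.
Rule 2 (high vowel syncope): /u/ is a high vowel flanked by voiceless consonants /s/ and /f/, so it deletes. /i/ is a high vowel flanked by voiceless consonants /x/ and /x/, so it deletes. /drouviasufuoxixo/ → drouviasfuoxxo.
Rule 3 (final vowel raising): /o/ is a mid vowel in word-final position, so it raises to [u]. /drouviasfuoxxo/ → drouviasfuoxxu.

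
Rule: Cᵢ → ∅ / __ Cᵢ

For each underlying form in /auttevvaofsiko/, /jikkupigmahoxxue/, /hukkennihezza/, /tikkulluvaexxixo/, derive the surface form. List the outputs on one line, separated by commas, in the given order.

autevaofsiko, jikupigmahoxue, hukeniheza, tikuluvaexixo

/auttevvaofsiko/: /tt/ is a geminate; the first /t/ deletes. /vv/ is a geminate; the first /v/ deletes. → [autevaofsiko].
/jikkupigmahoxxue/: /kk/ is a geminate; the first /k/ deletes. /xx/ is a geminate; the first /x/ deletes. → [jikupigmahoxue].
/hukkennihezza/: /kk/ is a geminate; the first /k/ deletes. /nn/ is a geminate; the first /n/ deletes. /zz/ is a geminate; the first /z/ deletes. → [hukeniheza].
/tikkulluvaexxixo/: /kk/ is a geminate; the first /k/ deletes. /ll/ is a geminate; the first /l/ deletes. /xx/ is a geminate; the first /x/ deletes. → [tikuluvaexixo].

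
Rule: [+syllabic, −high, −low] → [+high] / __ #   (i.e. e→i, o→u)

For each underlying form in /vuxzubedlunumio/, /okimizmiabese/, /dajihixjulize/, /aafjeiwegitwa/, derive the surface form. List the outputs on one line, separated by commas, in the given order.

/vuxzubedlunumio/: /o/ is a mid vowel in word-final position, so it raises to [u]. → [vuxzubedlunumiu].
/okimizmiabese/: /e/ is a mid vowel in word-final position, so it raises to [i]. → [okimizmiabesi].
/dajihixjulize/: /e/ is a mid vowel in word-final position, so it raises to [i]. → [dajihixjulizi].
/aafjeiwegitwa/: the rule's environment is not met; surfaces unchanged as [aafjeiwegitwa].

vuxzubedlunumiu, okimizmiabesi, dajihixjulizi, aafjeiwegitwa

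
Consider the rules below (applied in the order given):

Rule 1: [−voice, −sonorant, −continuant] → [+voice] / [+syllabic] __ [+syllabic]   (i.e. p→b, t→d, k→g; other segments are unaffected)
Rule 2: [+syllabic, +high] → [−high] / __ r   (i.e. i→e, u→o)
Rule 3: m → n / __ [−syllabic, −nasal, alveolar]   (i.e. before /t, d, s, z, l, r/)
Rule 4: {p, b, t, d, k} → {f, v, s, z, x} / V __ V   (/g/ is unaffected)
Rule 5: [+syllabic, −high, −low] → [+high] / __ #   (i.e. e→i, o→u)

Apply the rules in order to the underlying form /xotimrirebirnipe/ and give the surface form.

Rule 1 (intervocalic voicing): /t/ is a voiceless stop between vowels /o/ and /i/, so it voices to [d]. /p/ is a voiceless stop between vowels /i/ and /e/, so it voices to [b]. /xotimrirebirnipe/ → xodimrirebirnibe.
Rule 2 (pre-rhotic lowering): /i/ is a high vowel immediately before /r/, so it lowers to [e]. /i/ is a high vowel immediately before /r/, so it lowers to [e]. /xodimrirebirnibe/ → xodimrerebernibe.
Rule 3 (nasal place assimilation): /m/ precedes the alveolar consonant /r/, so it assimilates in place to [n]. /xodimrerebernibe/ → xodinrerebernibe.
Rule 4 (intervocalic spirantization): /d/ is a stop between vowels /o/ and /i/, so it spirantizes to the fricative [z]. /b/ is a stop between vowels /e/ and /e/, so it spirantizes to the fricative [v]. /b/ is a stop between vowels /i/ and /e/, so it spirantizes to the fricative [v]. /xodinrerebernibe/ → xozinrerevernive.
Rule 5 (final vowel raising): /e/ is a mid vowel in word-final position, so it raises to [i]. /xozinrerevernive/ → xozinrerevernivi.

xozinrerevernivi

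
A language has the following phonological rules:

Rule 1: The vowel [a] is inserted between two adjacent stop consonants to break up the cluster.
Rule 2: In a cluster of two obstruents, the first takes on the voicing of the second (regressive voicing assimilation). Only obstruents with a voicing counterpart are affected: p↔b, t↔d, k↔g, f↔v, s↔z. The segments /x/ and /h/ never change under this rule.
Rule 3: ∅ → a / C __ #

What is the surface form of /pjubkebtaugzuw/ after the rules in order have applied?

Rule 1 (stop-cluster a-epenthesis): /b/ and /k/ form a stop–stop cluster, so [a] is inserted between them. /b/ and /t/ form a stop–stop cluster, so [a] is inserted between them. /pjubkebtaugzuw/ → pjubakebataugzuw.
Rule 2 (regressive voicing assimilation): no segment meets the environment; /pjubakebataugzuw/ is unchanged.
Rule 3 (final a-epenthesis): the form ends in the consonant /w/, so [a] is inserted word-finally. /pjubakebataugzuw/ → pjubakebataugzuwa.

pjubakebataugzuwa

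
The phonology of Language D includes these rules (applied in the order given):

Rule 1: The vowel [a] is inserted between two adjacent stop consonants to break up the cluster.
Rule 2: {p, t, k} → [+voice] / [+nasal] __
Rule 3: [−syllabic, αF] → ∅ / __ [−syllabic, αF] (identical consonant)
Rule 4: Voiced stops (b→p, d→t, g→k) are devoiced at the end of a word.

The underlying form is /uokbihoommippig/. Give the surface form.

uokabihoomipapik

Rule 1 (stop-cluster a-epenthesis): /k/ and /b/ form a stop–stop cluster, so [a] is inserted between them. /p/ and /p/ form a stop–stop cluster, so [a] is inserted between them. /uokbihoommippig/ → uokabihoommipapig.
Rule 2 (post-nasal voicing): no segment meets the environment; /uokabihoommipapig/ is unchanged.
Rule 3 (degemination): /mm/ is a geminate; the first /m/ deletes. /uokabihoommipapig/ → uokabihoomipapig.
Rule 4 (final devoicing): /g/ is a voiced stop in word-final position, so it devoices to [k]. /uokabihoomipapig/ → uokabihoomipapik.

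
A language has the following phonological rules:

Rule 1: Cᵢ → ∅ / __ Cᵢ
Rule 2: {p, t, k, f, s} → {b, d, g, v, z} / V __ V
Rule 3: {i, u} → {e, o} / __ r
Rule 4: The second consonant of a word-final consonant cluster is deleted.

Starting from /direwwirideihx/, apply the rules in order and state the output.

Rule 1 (degemination): /ww/ is a geminate; the first /w/ deletes. /direwwirideihx/ → direwirideihx.
Rule 2 (intervocalic voicing): no segment meets the environment; /direwirideihx/ is unchanged.
Rule 3 (pre-rhotic lowering): /i/ is a high vowel immediately before /r/, so it lowers to [e]. /i/ is a high vowel immediately before /r/, so it lowers to [e]. /direwirideihx/ → derewerideihx.
Rule 4 (final cluster simplification): /x/ is the second consonant of a word-final cluster /hx/, so it deletes. /derewerideihx/ → derewerideih.

derewerideih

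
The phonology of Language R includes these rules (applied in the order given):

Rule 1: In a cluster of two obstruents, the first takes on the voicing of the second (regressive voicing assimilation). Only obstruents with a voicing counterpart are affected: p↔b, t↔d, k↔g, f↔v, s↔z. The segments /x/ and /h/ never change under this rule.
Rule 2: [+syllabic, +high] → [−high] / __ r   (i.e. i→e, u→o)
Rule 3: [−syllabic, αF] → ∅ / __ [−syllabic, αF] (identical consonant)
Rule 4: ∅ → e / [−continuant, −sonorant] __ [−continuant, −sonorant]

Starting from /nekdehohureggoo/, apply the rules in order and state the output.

negedehohoregoo

Rule 1 (regressive voicing assimilation): /k/ precedes the voiced obstruent /d/, so it voices to [g] by assimilation. /nekdehohureggoo/ → negdehohureggoo.
Rule 2 (pre-rhotic lowering): /u/ is a high vowel immediately before /r/, so it lowers to [o]. /negdehohureggoo/ → negdehohoreggoo.
Rule 3 (degemination): /gg/ is a geminate; the first /g/ deletes. /negdehohoreggoo/ → negdehohoregoo.
Rule 4 (stop-cluster e-epenthesis): /g/ and /d/ form a stop–stop cluster, so [e] is inserted between them. /negdehohoregoo/ → negedehohoregoo.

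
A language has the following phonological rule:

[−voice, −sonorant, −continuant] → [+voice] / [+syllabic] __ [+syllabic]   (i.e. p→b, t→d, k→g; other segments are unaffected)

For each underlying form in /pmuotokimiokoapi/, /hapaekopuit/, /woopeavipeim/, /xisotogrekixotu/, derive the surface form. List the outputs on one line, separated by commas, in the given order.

/pmuotokimiokoapi/: /t/ is a voiceless stop between vowels /o/ and /o/, so it voices to [d]. /k/ is a voiceless stop between vowels /o/ and /i/, so it voices to [g]. /k/ is a voiceless stop between vowels /o/ and /o/, so it voices to [g]. /p/ is a voiceless stop between vowels /a/ and /i/, so it voices to [b]. → [pmuodogimiogoabi].
/hapaekopuit/: /p/ is a voiceless stop between vowels /a/ and /a/, so it voices to [b]. /k/ is a voiceless stop between vowels /e/ and /o/, so it voices to [g]. /p/ is a voiceless stop between vowels /o/ and /u/, so it voices to [b]. → [habaegobuit].
/woopeavipeim/: /p/ is a voiceless stop between vowels /o/ and /e/, so it voices to [b]. /p/ is a voiceless stop between vowels /i/ and /e/, so it voices to [b]. → [woobeavibeim].
/xisotogrekixotu/: /t/ is a voiceless stop between vowels /o/ and /o/, so it voices to [d]. /k/ is a voiceless stop between vowels /e/ and /i/, so it voices to [g]. /t/ is a voiceless stop between vowels /o/ and /u/, so it voices to [d]. → [xisodogregixodu].

pmuodogimiogoabi, habaegobuit, woobeavibeim, xisodogregixodu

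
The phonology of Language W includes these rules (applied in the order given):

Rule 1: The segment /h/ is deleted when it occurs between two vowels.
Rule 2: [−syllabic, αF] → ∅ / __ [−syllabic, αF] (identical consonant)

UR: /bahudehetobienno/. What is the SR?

baudeetobieno

Rule 1 (intervocalic h-deletion): /h/ occurs between vowels /a/ and /u/, so it deletes. /h/ occurs between vowels /e/ and /e/, so it deletes. /bahudehetobienno/ → baudeetobienno.
Rule 2 (degemination): /nn/ is a geminate; the first /n/ deletes. /baudeetobienno/ → baudeetobieno.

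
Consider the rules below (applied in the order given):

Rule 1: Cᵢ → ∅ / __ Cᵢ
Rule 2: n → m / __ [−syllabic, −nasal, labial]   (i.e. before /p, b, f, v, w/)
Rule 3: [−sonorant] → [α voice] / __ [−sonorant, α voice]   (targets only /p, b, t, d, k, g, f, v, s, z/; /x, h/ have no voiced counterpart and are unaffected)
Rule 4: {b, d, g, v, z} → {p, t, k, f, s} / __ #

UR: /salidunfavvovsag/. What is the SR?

salidumfavofsak

Rule 1 (degemination): /vv/ is a geminate; the first /v/ deletes. /salidunfavvovsag/ → salidunfavovsag.
Rule 2 (nasal place assimilation): /n/ precedes the labial consonant /f/, so it assimilates in place to [m]. /salidunfavovsag/ → salidumfavovsag.
Rule 3 (regressive voicing assimilation): /v/ precedes the voiceless obstruent /s/, so it devoices to [f] by assimilation. /salidumfavovsag/ → salidumfavofsag.
Rule 4 (final devoicing): /g/ is a voiced obstruent in word-final position, so it devoices to [k]. /salidumfavofsag/ → salidumfavofsak.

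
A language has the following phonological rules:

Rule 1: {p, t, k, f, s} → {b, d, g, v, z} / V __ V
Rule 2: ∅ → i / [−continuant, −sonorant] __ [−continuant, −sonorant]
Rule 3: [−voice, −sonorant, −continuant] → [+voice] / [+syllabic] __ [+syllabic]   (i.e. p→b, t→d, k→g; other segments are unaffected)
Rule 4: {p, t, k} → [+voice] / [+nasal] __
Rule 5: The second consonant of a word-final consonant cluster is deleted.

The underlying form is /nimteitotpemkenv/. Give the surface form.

nimdeidodibemgen

Rule 1 (intervocalic voicing): /t/ is a voiceless obstruent between vowels /i/ and /o/, so it voices to [d]. /nimteitotpemkenv/ → nimteidotpemkenv.
Rule 2 (stop-cluster i-epenthesis): /t/ and /p/ form a stop–stop cluster, so [i] is inserted between them. /nimteidotpemkenv/ → nimteidotipemkenv.
Rule 3 (intervocalic voicing): /t/ is a voiceless stop between vowels /o/ and /i/, so it voices to [d]. /p/ is a voiceless stop between vowels /i/ and /e/, so it voices to [b]. /nimteidotipemkenv/ → nimteidodibemkenv.
Rule 4 (post-nasal voicing): /t/ is a voiceless stop immediately after the nasal /m/, so it voices to [d]. /k/ is a voiceless stop immediately after the nasal /m/, so it voices to [g]. /nimteidodibemkenv/ → nimdeidodibemgenv.
Rule 5 (final cluster simplification): /v/ is the second consonant of a word-final cluster /nv/, so it deletes. /nimdeidodibemgenv/ → nimdeidodibemgen.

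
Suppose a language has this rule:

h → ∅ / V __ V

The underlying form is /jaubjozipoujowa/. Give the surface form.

jaubjozipoujowa

No segment of /jaubjozipoujowa/ meets the structural description of the rule, so the form surfaces unchanged.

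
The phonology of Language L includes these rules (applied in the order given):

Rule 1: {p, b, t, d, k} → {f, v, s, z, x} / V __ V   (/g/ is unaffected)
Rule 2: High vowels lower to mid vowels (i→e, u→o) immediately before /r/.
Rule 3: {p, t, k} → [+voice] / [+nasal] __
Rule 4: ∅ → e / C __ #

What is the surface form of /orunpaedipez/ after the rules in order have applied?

orunbaezifeze

Rule 1 (intervocalic spirantization): /d/ is a stop between vowels /e/ and /i/, so it spirantizes to the fricative [z]. /p/ is a stop between vowels /i/ and /e/, so it spirantizes to the fricative [f]. /orunpaedipez/ → orunpaezifez.
Rule 2 (pre-rhotic lowering): no segment meets the environment; /orunpaezifez/ is unchanged.
Rule 3 (post-nasal voicing): /p/ is a voiceless stop immediately after the nasal /n/, so it voices to [b]. /orunpaezifez/ → orunbaezifez.
Rule 4 (final e-epenthesis): the form ends in the consonant /z/, so [e] is inserted word-finally. /orunbaezifez/ → orunbaezifeze.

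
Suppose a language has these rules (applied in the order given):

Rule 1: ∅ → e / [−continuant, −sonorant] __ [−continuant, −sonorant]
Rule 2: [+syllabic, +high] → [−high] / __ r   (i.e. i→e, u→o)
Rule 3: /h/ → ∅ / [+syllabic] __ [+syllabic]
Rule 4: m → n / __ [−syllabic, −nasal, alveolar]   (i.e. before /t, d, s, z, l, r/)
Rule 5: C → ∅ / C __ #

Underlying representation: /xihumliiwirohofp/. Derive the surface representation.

xiunliiweroof

Rule 1 (stop-cluster e-epenthesis): no segment meets the environment; /xihumliiwirohofp/ is unchanged.
Rule 2 (pre-rhotic lowering): /i/ is a high vowel immediately before /r/, so it lowers to [e]. /xihumliiwirohofp/ → xihumliiwerohofp.
Rule 3 (intervocalic h-deletion): /h/ occurs between vowels /i/ and /u/, so it deletes. /h/ occurs between vowels /o/ and /o/, so it deletes. /xihumliiwerohofp/ → xiumliiweroofp.
Rule 4 (nasal place assimilation): /m/ precedes the alveolar consonant /l/, so it assimilates in place to [n]. /xiumliiweroofp/ → xiunliiweroofp.
Rule 5 (final cluster simplification): /p/ is the second consonant of a word-final cluster /fp/, so it deletes. /xiunliiweroofp/ → xiunliiweroof.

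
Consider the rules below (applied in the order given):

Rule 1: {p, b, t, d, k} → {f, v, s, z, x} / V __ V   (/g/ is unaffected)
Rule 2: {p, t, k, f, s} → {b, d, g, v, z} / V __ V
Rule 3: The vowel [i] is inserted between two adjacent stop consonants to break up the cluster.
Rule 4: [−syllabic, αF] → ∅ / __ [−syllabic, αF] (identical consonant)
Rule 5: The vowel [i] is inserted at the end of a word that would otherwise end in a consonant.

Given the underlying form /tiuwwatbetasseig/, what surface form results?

tiuwatibezaseigi

Rule 1 (intervocalic spirantization): /t/ is a stop between vowels /e/ and /a/, so it spirantizes to the fricative [s]. /tiuwwatbetasseig/ → tiuwwatbesasseig.
Rule 2 (intervocalic voicing): /s/ is a voiceless obstruent between vowels /e/ and /a/, so it voices to [z]. /tiuwwatbesasseig/ → tiuwwatbezasseig.
Rule 3 (stop-cluster i-epenthesis): /t/ and /b/ form a stop–stop cluster, so [i] is inserted between them. /tiuwwatbezasseig/ → tiuwwatibezasseig.
Rule 4 (degemination): /ww/ is a geminate; the first /w/ deletes. /ss/ is a geminate; the first /s/ deletes. /tiuwwatibezasseig/ → tiuwatibezaseig.
Rule 5 (final i-epenthesis): the form ends in the consonant /g/, so [i] is inserted word-finally. /tiuwatibezaseig/ → tiuwatibezaseigi.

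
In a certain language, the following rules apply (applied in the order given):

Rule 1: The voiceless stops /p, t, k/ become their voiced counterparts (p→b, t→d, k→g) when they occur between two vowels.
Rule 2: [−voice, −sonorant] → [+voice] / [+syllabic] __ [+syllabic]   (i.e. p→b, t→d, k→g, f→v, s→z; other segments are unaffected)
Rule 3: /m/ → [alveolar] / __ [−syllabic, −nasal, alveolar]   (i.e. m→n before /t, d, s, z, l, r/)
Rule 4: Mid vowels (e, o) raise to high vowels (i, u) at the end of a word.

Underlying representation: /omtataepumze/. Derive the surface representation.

ontadaebunzi

Rule 1 (intervocalic voicing): /t/ is a voiceless stop between vowels /a/ and /a/, so it voices to [d]. /p/ is a voiceless stop between vowels /e/ and /u/, so it voices to [b]. /omtataepumze/ → omtadaebumze.
Rule 2 (intervocalic voicing): no segment meets the environment; /omtadaebumze/ is unchanged.
Rule 3 (nasal place assimilation): /m/ precedes the alveolar consonant /t/, so it assimilates in place to [n]. /m/ precedes the alveolar consonant /z/, so it assimilates in place to [n]. /omtadaebumze/ → ontadaebunze.
Rule 4 (final vowel raising): /e/ is a mid vowel in word-final position, so it raises to [i]. /ontadaebunze/ → ontadaebunzi.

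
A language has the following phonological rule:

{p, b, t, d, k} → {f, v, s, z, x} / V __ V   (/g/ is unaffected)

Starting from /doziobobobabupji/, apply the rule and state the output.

Scanning /doziobobobabupji/: /d/ at position 1 is not in the conditioning environment; /b/ is a stop between vowels /o/ and /o/, so it spirantizes to the fricative [v]; /b/ is a stop between vowels /o/ and /o/, so it spirantizes to the fricative [v]; /b/ is a stop between vowels /o/ and /a/, so it spirantizes to the fricative [v]; /b/ is a stop between vowels /a/ and /u/, so it spirantizes to the fricative [v]; /p/ at position 14 is not in the conditioning environment.
Result: [doziovovovavupji].

doziovovovavupji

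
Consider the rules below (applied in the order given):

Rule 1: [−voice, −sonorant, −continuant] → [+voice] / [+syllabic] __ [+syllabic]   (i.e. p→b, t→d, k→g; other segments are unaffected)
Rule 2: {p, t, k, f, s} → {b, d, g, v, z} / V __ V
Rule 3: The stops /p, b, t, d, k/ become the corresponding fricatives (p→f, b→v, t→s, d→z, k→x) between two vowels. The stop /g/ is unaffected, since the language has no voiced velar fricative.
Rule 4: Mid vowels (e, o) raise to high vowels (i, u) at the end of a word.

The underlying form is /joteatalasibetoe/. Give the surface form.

jozeazalazivezoi

Rule 1 (intervocalic voicing): /t/ is a voiceless stop between vowels /o/ and /e/, so it voices to [d]. /t/ is a voiceless stop between vowels /a/ and /a/, so it voices to [d]. /t/ is a voiceless stop between vowels /e/ and /o/, so it voices to [d]. /joteatalasibetoe/ → jodeadalasibedoe.
Rule 2 (intervocalic voicing): /s/ is a voiceless obstruent between vowels /a/ and /i/, so it voices to [z]. /jodeadalasibedoe/ → jodeadalazibedoe.
Rule 3 (intervocalic spirantization): /d/ is a stop between vowels /o/ and /e/, so it spirantizes to the fricative [z]. /d/ is a stop between vowels /a/ and /a/, so it spirantizes to the fricative [z]. /b/ is a stop between vowels /i/ and /e/, so it spirantizes to the fricative [v]. /d/ is a stop between vowels /e/ and /o/, so it spirantizes to the fricative [z]. /jodeadalazibedoe/ → jozeazalazivezoe.
Rule 4 (final vowel raising): /e/ is a mid vowel in word-final position, so it raises to [i]. /jozeazalazivezoe/ → jozeazalazivezoi.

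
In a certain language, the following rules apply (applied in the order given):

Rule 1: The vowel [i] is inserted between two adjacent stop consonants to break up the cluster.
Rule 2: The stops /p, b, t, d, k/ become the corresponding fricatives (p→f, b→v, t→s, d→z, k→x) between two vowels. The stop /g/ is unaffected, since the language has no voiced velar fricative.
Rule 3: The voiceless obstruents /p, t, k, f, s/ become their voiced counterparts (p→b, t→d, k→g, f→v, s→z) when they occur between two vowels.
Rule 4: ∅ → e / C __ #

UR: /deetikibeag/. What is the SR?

Rule 1 (stop-cluster i-epenthesis): no segment meets the environment; /deetikibeag/ is unchanged.
Rule 2 (intervocalic spirantization): /t/ is a stop between vowels /e/ and /i/, so it spirantizes to the fricative [s]. /k/ is a stop between vowels /i/ and /i/, so it spirantizes to the fricative [x]. /b/ is a stop between vowels /i/ and /e/, so it spirantizes to the fricative [v]. /deetikibeag/ → deesixiveag.
Rule 3 (intervocalic voicing): /s/ is a voiceless obstruent between vowels /e/ and /i/, so it voices to [z]. /deesixiveag/ → deezixiveag.
Rule 4 (final e-epenthesis): the form ends in the consonant /g/, so [e] is inserted word-finally. /deezixiveag/ → deezixiveage.

deezixiveage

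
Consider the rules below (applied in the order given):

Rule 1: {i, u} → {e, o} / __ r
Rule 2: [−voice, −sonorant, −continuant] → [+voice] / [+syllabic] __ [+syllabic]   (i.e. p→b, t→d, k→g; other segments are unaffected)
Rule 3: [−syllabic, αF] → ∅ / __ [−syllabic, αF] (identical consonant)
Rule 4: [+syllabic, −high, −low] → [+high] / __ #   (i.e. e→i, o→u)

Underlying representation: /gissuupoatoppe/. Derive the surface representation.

gisuuboadopi

Rule 1 (pre-rhotic lowering): no segment meets the environment; /gissuupoatoppe/ is unchanged.
Rule 2 (intervocalic voicing): /p/ is a voiceless stop between vowels /u/ and /o/, so it voices to [b]. /t/ is a voiceless stop between vowels /a/ and /o/, so it voices to [d]. /gissuupoatoppe/ → gissuuboadoppe.
Rule 3 (degemination): /ss/ is a geminate; the first /s/ deletes. /pp/ is a geminate; the first /p/ deletes. /gissuuboadoppe/ → gisuuboadope.
Rule 4 (final vowel raising): /e/ is a mid vowel in word-final position, so it raises to [i]. /gisuuboadope/ → gisuuboadopi.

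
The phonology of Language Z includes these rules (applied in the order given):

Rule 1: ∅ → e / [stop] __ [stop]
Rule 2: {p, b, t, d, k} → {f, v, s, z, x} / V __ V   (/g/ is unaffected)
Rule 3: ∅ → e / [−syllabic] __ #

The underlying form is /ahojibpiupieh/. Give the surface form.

ahojivefiufiehe

Rule 1 (stop-cluster e-epenthesis): /b/ and /p/ form a stop–stop cluster, so [e] is inserted between them. /ahojibpiupieh/ → ahojibepiupieh.
Rule 2 (intervocalic spirantization): /b/ is a stop between vowels /i/ and /e/, so it spirantizes to the fricative [v]. /p/ is a stop between vowels /e/ and /i/, so it spirantizes to the fricative [f]. /p/ is a stop between vowels /u/ and /i/, so it spirantizes to the fricative [f]. /ahojibepiupieh/ → ahojivefiufieh.
Rule 3 (final e-epenthesis): the form ends in the consonant /h/, so [e] is inserted word-finally. /ahojivefiufieh/ → ahojivefiufiehe.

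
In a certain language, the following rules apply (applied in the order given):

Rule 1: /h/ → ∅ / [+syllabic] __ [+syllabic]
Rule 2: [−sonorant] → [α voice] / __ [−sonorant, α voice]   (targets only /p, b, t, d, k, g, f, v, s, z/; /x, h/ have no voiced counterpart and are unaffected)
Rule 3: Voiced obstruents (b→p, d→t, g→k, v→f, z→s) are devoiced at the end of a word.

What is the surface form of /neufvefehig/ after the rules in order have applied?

neuvvefeik

Rule 1 (intervocalic h-deletion): /h/ occurs between vowels /e/ and /i/, so it deletes. /neufvefehig/ → neufvefeig.
Rule 2 (regressive voicing assimilation): /f/ precedes the voiced obstruent /v/, so it voices to [v] by assimilation. /neufvefeig/ → neuvvefeig.
Rule 3 (final devoicing): /g/ is a voiced obstruent in word-final position, so it devoices to [k]. /neuvvefeig/ → neuvvefeik.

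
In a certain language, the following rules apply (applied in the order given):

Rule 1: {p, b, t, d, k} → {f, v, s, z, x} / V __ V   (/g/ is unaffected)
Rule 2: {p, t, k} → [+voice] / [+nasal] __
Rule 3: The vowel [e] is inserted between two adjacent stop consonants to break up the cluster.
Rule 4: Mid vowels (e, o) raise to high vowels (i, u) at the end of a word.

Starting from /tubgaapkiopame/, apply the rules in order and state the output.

tubegaapekiofami

Rule 1 (intervocalic spirantization): /p/ is a stop between vowels /o/ and /a/, so it spirantizes to the fricative [f]. /tubgaapkiopame/ → tubgaapkiofame.
Rule 2 (post-nasal voicing): no segment meets the environment; /tubgaapkiofame/ is unchanged.
Rule 3 (stop-cluster e-epenthesis): /b/ and /g/ form a stop–stop cluster, so [e] is inserted between them. /p/ and /k/ form a stop–stop cluster, so [e] is inserted between them. /tubgaapkiofame/ → tubegaapekiofame.
Rule 4 (final vowel raising): /e/ is a mid vowel in word-final position, so it raises to [i]. /tubegaapekiofame/ → tubegaapekiofami.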